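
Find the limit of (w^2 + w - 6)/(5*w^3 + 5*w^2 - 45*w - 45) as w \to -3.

Since w = -3 makes numerator and denominator zero, (w + 3) divides both.
Cancelling it gives (w - 2)/(5*w^2 - 10*w - 15); now plug in w = -3 to get -1/12.

-1/12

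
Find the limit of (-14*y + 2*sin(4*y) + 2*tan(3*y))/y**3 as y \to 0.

Substitution gives 0/0; apply L'Hôpital's rule 3 times.
After differentiating numerator and denominator 3 times the quotient is (-128*cos(4*y) + 324*tan(3*y)^4 + 432*tan(3*y)^2 + 108)/(6); at y = 0 this is -10/3.

-10/3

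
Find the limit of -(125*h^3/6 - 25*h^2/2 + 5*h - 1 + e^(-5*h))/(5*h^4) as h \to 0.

-125/24

Direct substitution gives 0/0.
Apply L'Hôpital: lim (125*h^2/2 - 25*h + 5 - 5*e^(-5*h))/(-20*h^3), still 0/0.
Apply L'Hôpital: lim (125*h - 25 + 25*e^(-5*h))/(-60*h^2), still 0/0.
Apply L'Hôpital: lim (125 - 125*e^(-5*h))/(-120*h), still 0/0.
After 4 applications of L'Hôpital's rule the quotient is (625*e^(-5*h))/(-120); substituting h = 0 gives -125/24.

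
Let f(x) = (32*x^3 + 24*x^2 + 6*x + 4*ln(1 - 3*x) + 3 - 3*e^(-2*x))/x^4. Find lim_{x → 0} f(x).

-83

Substitution gives 0/0 (the numerator vanishes to order 4).
Expand each term to order x^4: the coefficient of x^4 in -3·e^(-2x) is -2 and in 4·ln(1 - 3x) is -81.
Lower-order terms cancel with the polynomial part, so the numerator is (-83)·x^4 + o(x^4), and the limit is (-83)/(1) = -83.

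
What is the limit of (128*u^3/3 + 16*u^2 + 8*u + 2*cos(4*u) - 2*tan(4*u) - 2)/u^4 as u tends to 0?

Substitution gives 0/0; apply L'Hôpital's rule 4 times.
After differentiating numerator and denominator 4 times the quotient is (512*cos(4*u) - 12288*tan(4*u)^5 - 20480*tan(4*u)^3 - 8192*tan(4*u))/(24); at u = 0 this is 64/3.

64/3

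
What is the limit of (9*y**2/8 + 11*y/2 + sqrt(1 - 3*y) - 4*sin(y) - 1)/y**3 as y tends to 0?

Substitution gives 0/0 (the numerator vanishes to order 3).
Expand each term to order y^3: the coefficient of y^3 in -4·sin(y) is 2/3 and in √(1 - 3y) is -27/16.
Lower-order terms cancel with the polynomial part, so the numerator is (-49/48)·y^3 + o(y^3), and the limit is (-49/48)/(1) = -49/48.

-49/48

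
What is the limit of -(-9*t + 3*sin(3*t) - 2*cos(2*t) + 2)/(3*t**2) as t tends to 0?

Substitution gives 0/0 (the numerator vanishes to order 2).
Expand each term to order t^2: the coefficient of t^2 in 3·sin(3t) is 0 and in -2·cos(2t) is 4.
Lower-order terms cancel with the polynomial part, so the numerator is (4)·t^2 + o(t^2), and the limit is (4)/(-3) = -4/3.

-4/3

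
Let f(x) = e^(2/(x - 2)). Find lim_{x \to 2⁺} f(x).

As x → 2⁺, 2/(x - 2) → +∞, so e^(2/(x - 2)) → ∞.

∞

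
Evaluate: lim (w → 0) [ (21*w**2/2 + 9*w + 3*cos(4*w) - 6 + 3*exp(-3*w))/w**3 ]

-27/2

Substitution gives 0/0; apply L'Hôpital's rule 3 times.
After differentiating numerator and denominator 3 times the quotient is (192*sin(4*w) - 81*e^(-3*w))/(6); at w = 0 this is -27/2.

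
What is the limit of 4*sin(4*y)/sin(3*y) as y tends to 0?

16/3

Substitution gives 0/0.
Divide numerator and denominator by y: sin(4y)/y → 4 and sin(3y)/y → 3, so the limit is 4·4/3 = 16/3.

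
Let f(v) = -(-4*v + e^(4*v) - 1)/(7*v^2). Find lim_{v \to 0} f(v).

Direct substitution gives 0/0.
Apply L'Hôpital: lim (4*e^(4*v) - 4)/(-14*v), still 0/0.
After 2 applications of L'Hôpital's rule the quotient is (16*e^(4*v))/(-14); substituting v = 0 gives -8/7.

-8/7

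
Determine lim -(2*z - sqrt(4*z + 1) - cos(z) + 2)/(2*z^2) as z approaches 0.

-5/4

Substitution gives 0/0 (the numerator vanishes to order 2).
Expand each term to order z^2: the coefficient of z^2 in −√(1 + 4z) is 2 and in −cos(z) is 1/2.
Lower-order terms cancel with the polynomial part, so the numerator is (5/2)·z^2 + o(z^2), and the limit is (5/2)/(-2) = -5/4.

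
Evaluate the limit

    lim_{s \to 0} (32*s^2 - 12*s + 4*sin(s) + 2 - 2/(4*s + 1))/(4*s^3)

191/6

Substitution gives 0/0 (the numerator vanishes to order 3).
Expand each term to order s^3: the coefficient of s^3 in -2·1/(1 + 4s) is 128 and in 4·sin(s) is -2/3.
Lower-order terms cancel with the polynomial part, so the numerator is (382/3)·s^3 + o(s^3), and the limit is (382/3)/(4) = 191/6.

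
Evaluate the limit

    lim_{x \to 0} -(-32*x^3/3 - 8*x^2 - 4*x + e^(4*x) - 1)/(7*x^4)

Direct substitution gives 0/0.
Apply L'Hôpital: lim (-32*x^2 - 16*x + 4*e^(4*x) - 4)/(-28*x^3), still 0/0.
Apply L'Hôpital: lim (-64*x + 16*e^(4*x) - 16)/(-84*x^2), still 0/0.
Apply L'Hôpital: lim (64*e^(4*x) - 64)/(-168*x), still 0/0.
After 4 applications of L'Hôpital's rule the quotient is (256*e^(4*x))/(-168); substituting x = 0 gives -32/21.

-32/21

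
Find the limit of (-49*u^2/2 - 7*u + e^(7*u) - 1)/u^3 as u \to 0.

343/6

Direct substitution gives 0/0.
Apply L'Hôpital: lim (-49*u + 7*e^(7*u) - 7)/(3*u^2), still 0/0.
Apply L'Hôpital: lim (49*e^(7*u) - 49)/(6*u), still 0/0.
After 3 applications of L'Hôpital's rule the quotient is (343*e^(7*u))/(6); substituting u = 0 gives 343/6.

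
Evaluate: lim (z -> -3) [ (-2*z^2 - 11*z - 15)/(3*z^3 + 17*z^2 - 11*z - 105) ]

At z = -3 both the top and bottom vanish — a removable singularity. Factoring out (z + 3) from each leaves (-2*z - 5)/(3*z^2 + 8*z - 35), which at z = -3 equals -1/32.

-1/32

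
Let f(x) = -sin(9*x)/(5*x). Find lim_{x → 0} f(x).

Substitution gives 0/0.
Write it as (9/(-5))·sin(9x)/(9x); since sin(u)/u → 1, the limit is -9/5.

-9/5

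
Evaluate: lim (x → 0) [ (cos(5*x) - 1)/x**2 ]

-25/2

Direct substitution gives 0/0.
Apply L'Hôpital: lim (-5*sin(5*x))/(2*x), still 0/0.
After 2 applications of L'Hôpital's rule the quotient is (-25*cos(5*x))/(2); substituting x = 0 gives -25/2.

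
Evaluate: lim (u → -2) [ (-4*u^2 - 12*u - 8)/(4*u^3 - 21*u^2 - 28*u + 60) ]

1/26

Since u = -2 makes numerator and denominator zero, (u + 2) divides both.
Cancelling it gives (-4*u - 4)/(4*u^2 - 29*u + 30); now plug in u = -2 to get 1/26.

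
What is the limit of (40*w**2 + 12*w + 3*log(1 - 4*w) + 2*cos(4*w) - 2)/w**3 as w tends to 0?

Substitution gives 0/0; apply L'Hôpital's rule 3 times.
After differentiating numerator and denominator 3 times the quotient is (128*sin(4*w) + 384/(4*w - 1)^3)/(6); at w = 0 this is -64.

-64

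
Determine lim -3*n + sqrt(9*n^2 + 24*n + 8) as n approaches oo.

This has the form ∞ − ∞. Multiply and divide by the conjugate √(9*n^2 + 24*n + 8) + 3n.
That gives (24n + 8) / (√(9*n^2 + 24*n + 8) + 3n).
Divide numerator and denominator by n: the limit is 24/(2·3) = 4.

4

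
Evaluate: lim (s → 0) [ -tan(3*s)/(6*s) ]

-1/2

Substitution gives 0/0.
Since tan(u)/u → 1 as u → 0, tan(3s)/(3s) → 1 and the limit is 3/(-6) = -1/2.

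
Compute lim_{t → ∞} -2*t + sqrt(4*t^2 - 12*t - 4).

-3

An ∞ − ∞ form. Rationalising with the conjugate, the difference becomes (-12t - 4) / (√(4*t^2 - 12*t - 4) + 2t).
For large t the denominator behaves like 2·2t, so the quotient tends to -12/4 = -3.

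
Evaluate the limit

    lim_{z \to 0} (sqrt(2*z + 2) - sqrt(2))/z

√(2)/2

Substitution gives 0/0. Multiply numerator and denominator by the conjugate √(2 + 2z) + √2.
The numerator becomes (2 + 2z) − 2 = 2z, so the expression simplifies to 2/(√(2 + 2z) + √2).
Letting z → 0 gives 2/(2√2) = √(2)/2.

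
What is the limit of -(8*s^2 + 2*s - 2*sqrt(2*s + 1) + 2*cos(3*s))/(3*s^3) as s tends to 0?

Substitution gives 0/0; apply L'Hôpital's rule 3 times.
After differentiating numerator and denominator 3 times the quotient is (54*sin(3*s) - 6/(2*s + 1)^(5/2))/(-18); at s = 0 this is 1/3.

1/3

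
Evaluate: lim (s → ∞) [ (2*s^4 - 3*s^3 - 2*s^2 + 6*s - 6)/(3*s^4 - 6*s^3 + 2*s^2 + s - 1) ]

2/3

Numerator and denominator both have degree 4.
Dividing every term by s^4, all lower-order terms vanish and the limit is the ratio of leading coefficients, 2/(3) = 2/3.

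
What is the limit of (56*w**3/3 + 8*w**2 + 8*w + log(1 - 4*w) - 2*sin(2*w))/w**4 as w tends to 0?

Substitution gives 0/0 (the numerator vanishes to order 4).
Expand each term to order w^4: the coefficient of w^4 in -2·sin(2w) is 0 and in ln(1 - 4w) is -64.
Lower-order terms cancel with the polynomial part, so the numerator is (-64)·w^4 + o(w^4), and the limit is (-64)/(1) = -64.

-64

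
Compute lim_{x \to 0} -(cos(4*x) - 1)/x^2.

Direct substitution gives 0/0.
Apply L'Hôpital: lim (-4*sin(4*x))/(-2*x), still 0/0.
After 2 applications of L'Hôpital's rule the quotient is (-16*cos(4*x))/(-2); substituting x = 0 gives 8.

8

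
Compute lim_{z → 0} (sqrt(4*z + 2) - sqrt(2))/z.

√(2)

Substitution gives 0/0. Multiply numerator and denominator by the conjugate √(2 + 4z) + √2.
The numerator becomes (2 + 4z) − 2 = 4z, so the expression simplifies to 4/(√(2 + 4z) + √2).
Letting z → 0 gives 4/(2√2) = √(2).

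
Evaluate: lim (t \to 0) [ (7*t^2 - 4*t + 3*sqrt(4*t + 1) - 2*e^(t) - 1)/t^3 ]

Substitution gives 0/0 (the numerator vanishes to order 3).
Expand each term to order t^3: the coefficient of t^3 in -2·e^(t) is -1/3 and in 3·√(1 + 4t) is 12.
Lower-order terms cancel with the polynomial part, so the numerator is (35/3)·t^3 + o(t^3), and the limit is (35/3)/(1) = 35/3.

35/3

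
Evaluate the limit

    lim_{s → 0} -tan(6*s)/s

Substitution gives 0/0.
Since tan(u)/u → 1 as u → 0, tan(6s)/(6s) → 1 and the limit is 6/(-1) = -6.

-6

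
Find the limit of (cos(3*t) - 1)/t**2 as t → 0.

-9/2

Direct substitution gives 0/0.
Apply L'Hôpital: lim (-3*sin(3*t))/(2*t), still 0/0.
After 2 applications of L'Hôpital's rule the quotient is (-9*cos(3*t))/(2); substituting t = 0 gives -9/2.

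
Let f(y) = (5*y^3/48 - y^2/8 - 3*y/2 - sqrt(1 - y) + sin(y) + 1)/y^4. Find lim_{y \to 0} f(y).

5/128

Substitution gives 0/0 (the numerator vanishes to order 4).
Expand each term to order y^4: the coefficient of y^4 in −√(1 - y) is 5/128 and in sin(y) is 0.
Lower-order terms cancel with the polynomial part, so the numerator is (5/128)·y^4 + o(y^4), and the limit is (5/128)/(1) = 5/128.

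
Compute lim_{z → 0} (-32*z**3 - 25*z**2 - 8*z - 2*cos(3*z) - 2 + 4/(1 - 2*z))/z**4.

229/4

Substitution gives 0/0 (the numerator vanishes to order 4).
Expand each term to order z^4: the coefficient of z^4 in -2·cos(3z) is -27/4 and in 4·1/(1 - 2z) is 64.
Lower-order terms cancel with the polynomial part, so the numerator is (229/4)·z^4 + o(z^4), and the limit is (229/4)/(1) = 229/4.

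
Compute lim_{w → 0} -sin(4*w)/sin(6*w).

Substitution gives 0/0.
Divide numerator and denominator by w: sin(4w)/w → 4 and sin(6w)/w → 6, so the limit is -1·4/6 = -2/3.

-2/3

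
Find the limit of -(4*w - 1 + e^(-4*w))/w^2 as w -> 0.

Direct substitution gives 0/0.
Apply L'Hôpital: lim (4 - 4*e^(-4*w))/(-2*w), still 0/0.
After 2 applications of L'Hôpital's rule the quotient is (16*e^(-4*w))/(-2); substituting w = 0 gives -8.

-8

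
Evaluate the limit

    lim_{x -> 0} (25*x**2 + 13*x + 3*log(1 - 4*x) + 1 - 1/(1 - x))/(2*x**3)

-65/2

Substitution gives 0/0 (the numerator vanishes to order 3).
Expand each term to order x^3: the coefficient of x^3 in −1/(1 - x) is -1 and in 3·ln(1 - 4x) is -64.
Lower-order terms cancel with the polynomial part, so the numerator is (-65)·x^3 + o(x^3), and the limit is (-65)/(2) = -65/2.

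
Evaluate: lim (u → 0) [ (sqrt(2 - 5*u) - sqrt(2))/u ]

-5*√(2)/4

A 0/0 form; rationalise with √(2 - 5u) + √2. This collapses the numerator to -5u, leaving -5/(√(2 - 5u) + √2) → -5/(2√2) = -5*√(2)/4.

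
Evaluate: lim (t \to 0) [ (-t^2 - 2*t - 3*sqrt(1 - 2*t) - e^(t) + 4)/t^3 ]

Substitution gives 0/0 (the numerator vanishes to order 3).
Expand each term to order t^3: the coefficient of t^3 in -3·√(1 - 2t) is 3/2 and in −e^(t) is -1/6.
Lower-order terms cancel with the polynomial part, so the numerator is (4/3)·t^3 + o(t^3), and the limit is (4/3)/(1) = 4/3.

4/3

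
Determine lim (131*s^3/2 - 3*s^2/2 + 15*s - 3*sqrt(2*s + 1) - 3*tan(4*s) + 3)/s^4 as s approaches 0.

15/8

Substitution gives 0/0 (the numerator vanishes to order 4).
Expand each term to order s^4: the coefficient of s^4 in -3·√(1 + 2s) is 15/8 and in -3·tan(4s) is 0.
Lower-order terms cancel with the polynomial part, so the numerator is (15/8)·s^4 + o(s^4), and the limit is (15/8)/(1) = 15/8.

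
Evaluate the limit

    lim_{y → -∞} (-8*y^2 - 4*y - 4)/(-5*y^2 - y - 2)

8/5

Numerator and denominator both have degree 2.
Dividing every term by y^2, all lower-order terms vanish and the limit is the ratio of leading coefficients, -8/(-5) = 8/5.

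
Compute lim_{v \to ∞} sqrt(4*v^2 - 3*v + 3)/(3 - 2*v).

For large |v|, √(4*v^2 - 3*v + 3) ≈ √4·|v| and the denominator ≈ -2v.
Since v → +∞, |v| = v, giving √4/(-2) = -1.

-1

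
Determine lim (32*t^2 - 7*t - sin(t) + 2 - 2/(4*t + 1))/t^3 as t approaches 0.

Substitution gives 0/0; apply L'Hôpital's rule 3 times.
After differentiating numerator and denominator 3 times the quotient is (cos(t) + 768/(4*t + 1)^4)/(6); at t = 0 this is 769/6.

769/6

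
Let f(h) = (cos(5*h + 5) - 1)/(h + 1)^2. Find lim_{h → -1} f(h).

-25/2

Direct substitution gives 0/0.
Apply L'Hôpital: lim (-5*sin(5*h + 5))/(2*h + 2), still 0/0.
After 2 applications of L'Hôpital's rule the quotient is (-25*cos(5*h + 5))/(2); substituting h = -1 gives -25/2.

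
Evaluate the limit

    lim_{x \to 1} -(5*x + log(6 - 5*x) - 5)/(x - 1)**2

Direct substitution gives 0/0.
Apply L'Hôpital: lim (5 - 5/(6 - 5*x))/(2 - 2*x), still 0/0.
After 2 applications of L'Hôpital's rule the quotient is (-25/(6 - 5*x)^2)/(-2); substituting x = 1 gives 25/2.

25/2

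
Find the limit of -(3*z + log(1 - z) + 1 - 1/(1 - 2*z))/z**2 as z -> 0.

9/2

Substitution gives 0/0; apply L'Hôpital's rule 2 times.
After differentiating numerator and denominator 2 times the quotient is (8/(2*z - 1)^3 - 1/(z - 1)^2)/(-2); at z = 0 this is 9/2.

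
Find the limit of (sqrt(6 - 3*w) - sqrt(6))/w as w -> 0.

Substitution gives 0/0. Multiply numerator and denominator by the conjugate √(6 - 3w) + √6.
The numerator becomes (6 - 3w) − 6 = -3w, so the expression simplifies to -3/(√(6 - 3w) + √6).
Letting w → 0 gives -3/(2√6) = -√(6)/4.

-√(6)/4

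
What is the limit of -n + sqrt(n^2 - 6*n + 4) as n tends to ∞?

-3

This has the form ∞ − ∞. Multiply and divide by the conjugate √(n^2 - 6*n + 4) + n.
That gives (-6n + 4) / (√(n^2 - 6*n + 4) + n).
Divide numerator and denominator by n: the limit is -6/(2·1) = -3.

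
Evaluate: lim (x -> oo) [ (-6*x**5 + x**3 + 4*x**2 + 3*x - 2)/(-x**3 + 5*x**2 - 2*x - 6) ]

The numerator has higher degree (5 > 3); the quotient behaves like (-6/(-1))·x^2 for large |x|.
As x → +∞ this diverges to ∞.

∞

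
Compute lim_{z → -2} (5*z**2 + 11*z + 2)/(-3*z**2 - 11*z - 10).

-9

Direct substitution gives 0/0, so factor. Both numerator and denominator have (z + 2) as a factor.
After cancelling, the expression reduces to (5*z + 1)/(-3*z - 5).
Substituting z = -2 gives -9.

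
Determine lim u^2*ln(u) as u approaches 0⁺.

0

This is a 0·(−∞) form. Rewrite as 1·ln(u) / u^(−2) and apply L'Hôpital:
the derivative quotient is 1·(1/u) / (−2·u^(−3)) = (-1/2)·u^2 → 0.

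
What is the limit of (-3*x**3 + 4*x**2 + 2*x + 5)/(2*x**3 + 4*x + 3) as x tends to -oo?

Numerator and denominator both have degree 3.
Dividing every term by x^3, all lower-order terms vanish and the limit is the ratio of leading coefficients, -3/(2) = -3/2.

-3/2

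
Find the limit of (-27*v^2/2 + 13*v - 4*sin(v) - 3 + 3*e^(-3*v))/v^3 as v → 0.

Substitution gives 0/0 (the numerator vanishes to order 3).
Expand each term to order v^3: the coefficient of v^3 in 3·e^(-3v) is -27/2 and in -4·sin(v) is 2/3.
Lower-order terms cancel with the polynomial part, so the numerator is (-77/6)·v^3 + o(v^3), and the limit is (-77/6)/(1) = -77/6.

-77/6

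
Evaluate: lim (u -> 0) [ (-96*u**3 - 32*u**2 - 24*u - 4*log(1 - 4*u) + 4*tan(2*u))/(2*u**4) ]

Substitution gives 0/0; apply L'Hôpital's rule 4 times.
After differentiating numerator and denominator 4 times the quotient is (1536*tan(2*u)^3/cos(2*u)^2 + 1024*tan(2*u)/cos(2*u)^2 + 6144/(4*u - 1)^4)/(48); at u = 0 this is 128.

128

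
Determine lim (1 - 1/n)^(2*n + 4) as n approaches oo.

The base → 1 and the exponent → ∞: a 1^∞ form.
Take logarithms: (2n + 4)·ln(1 - 1/n). Since ln(1+u) ~ u for small u, this behaves like (2n)·(-1/n) → -2.
So the limit is e^(-2).

e^(-2)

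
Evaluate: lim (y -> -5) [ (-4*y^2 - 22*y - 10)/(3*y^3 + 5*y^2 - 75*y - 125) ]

At y = -5 both the top and bottom vanish — a removable singularity. Factoring out (y + 5) from each leaves (-4*y - 2)/(3*y^2 - 10*y - 25), which at y = -5 equals 9/50.

9/50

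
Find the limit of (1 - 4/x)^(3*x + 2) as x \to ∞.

Write it as [(1 - 4/x)^x]^(3) · (1 - 4/x)^(2). The bracketed term tends to e^(-4) and the second factor to 1, so the limit is e^(-12).

e^(-12)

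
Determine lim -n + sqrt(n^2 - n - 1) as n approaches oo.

-1/2

An ∞ − ∞ form. Rationalising with the conjugate, the difference becomes (-n - 1) / (√(n^2 - n - 1) + n).
For large n the denominator behaves like 2·n, so the quotient tends to -1/2 = -1/2.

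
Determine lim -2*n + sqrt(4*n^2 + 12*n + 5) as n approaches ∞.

An ∞ − ∞ form. Rationalising with the conjugate, the difference becomes (12n + 5) / (√(4*n^2 + 12*n + 5) + 2n).
For large n the denominator behaves like 2·2n, so the quotient tends to 12/4 = 3.

3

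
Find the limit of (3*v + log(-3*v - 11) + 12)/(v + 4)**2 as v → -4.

Direct substitution gives 0/0.
Apply L'Hôpital: lim (3 - 3/(-3*v - 11))/(2*v + 8), still 0/0.
After 2 applications of L'Hôpital's rule the quotient is (-9/(-3*v - 11)^2)/(2); substituting v = -4 gives -9/2.

-9/2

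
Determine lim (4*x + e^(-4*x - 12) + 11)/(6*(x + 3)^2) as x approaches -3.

Direct substitution gives 0/0.
Apply L'Hôpital: lim (4 - 4*e^(-4*x - 12))/(12*x + 36), still 0/0.
After 2 applications of L'Hôpital's rule the quotient is (16*e^(-4*x - 12))/(12); substituting x = -3 gives 4/3.

4/3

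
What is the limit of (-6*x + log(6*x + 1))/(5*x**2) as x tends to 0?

-18/5

Direct substitution gives 0/0.
Apply L'Hôpital: lim (-6 + 6/(6*x + 1))/(10*x), still 0/0.
After 2 applications of L'Hôpital's rule the quotient is (-36/(6*x + 1)^2)/(10); substituting x = 0 gives -18/5.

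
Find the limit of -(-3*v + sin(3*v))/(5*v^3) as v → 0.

9/10

Direct substitution gives 0/0.
Apply L'Hôpital: lim (3*cos(3*v) - 3)/(-15*v^2), still 0/0.
Apply L'Hôpital: lim (-9*sin(3*v))/(-30*v), still 0/0.
After 3 applications of L'Hôpital's rule the quotient is (-27*cos(3*v))/(-30); substituting v = 0 gives 9/10.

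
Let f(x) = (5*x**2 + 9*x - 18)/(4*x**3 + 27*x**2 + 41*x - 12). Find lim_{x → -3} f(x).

Direct substitution gives 0/0, so factor. Both numerator and denominator have (x + 3) as a factor.
After cancelling, the expression reduces to (5*x - 6)/(4*x^2 + 15*x - 4).
Substituting x = -3 gives 21/13.

21/13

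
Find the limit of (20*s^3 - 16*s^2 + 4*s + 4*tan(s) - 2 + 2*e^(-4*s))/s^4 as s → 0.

64/3

Substitution gives 0/0 (the numerator vanishes to order 4).
Expand each term to order s^4: the coefficient of s^4 in 2·e^(-4s) is 64/3 and in 4·tan(s) is 0.
Lower-order terms cancel with the polynomial part, so the numerator is (64/3)·s^4 + o(s^4), and the limit is (64/3)/(1) = 64/3.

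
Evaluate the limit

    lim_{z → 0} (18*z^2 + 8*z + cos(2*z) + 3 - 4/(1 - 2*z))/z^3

Substitution gives 0/0 (the numerator vanishes to order 3).
Expand each term to order z^3: the coefficient of z^3 in cos(2z) is 0 and in -4·1/(1 - 2z) is -32.
Lower-order terms cancel with the polynomial part, so the numerator is (-32)·z^3 + o(z^3), and the limit is (-32)/(1) = -32.

-32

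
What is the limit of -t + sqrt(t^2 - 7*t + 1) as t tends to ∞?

-7/2

This has the form ∞ − ∞. Multiply and divide by the conjugate √(t^2 - 7*t + 1) + t.
That gives (-7t + 1) / (√(t^2 - 7*t + 1) + t).
Divide numerator and denominator by t: the limit is -7/(2·1) = -7/2.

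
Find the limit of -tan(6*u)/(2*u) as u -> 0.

Substitution gives 0/0.
Since tan(θ)/θ → 1 as θ → 0, tan(6u)/(6u) → 1 and the limit is 6/(-2) = -3.

-3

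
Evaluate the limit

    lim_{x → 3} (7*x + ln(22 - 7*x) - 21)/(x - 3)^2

-49/2

Direct substitution gives 0/0.
Apply L'Hôpital: lim (7 - 7/(22 - 7*x))/(2*x - 6), still 0/0.
After 2 applications of L'Hôpital's rule the quotient is (-49/(22 - 7*x)^2)/(2); substituting x = 3 gives -49/2.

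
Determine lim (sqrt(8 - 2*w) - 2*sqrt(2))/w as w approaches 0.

A 0/0 form; rationalise with √(8 - 2w) + √8. This collapses the numerator to -2w, leaving -2/(√(8 - 2w) + √8) → -2/(2√8) = -√(2)/4.

-√(2)/4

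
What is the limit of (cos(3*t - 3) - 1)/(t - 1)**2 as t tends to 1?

Direct substitution gives 0/0.
Apply L'Hôpital: lim (-3*sin(3*t - 3))/(2*t - 2), still 0/0.
After 2 applications of L'Hôpital's rule the quotient is (-9*cos(3*t - 3))/(2); substituting t = 1 gives -9/2.

-9/2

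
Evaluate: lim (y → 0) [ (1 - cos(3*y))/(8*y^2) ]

9/16

Substitution gives 0/0.
Use (1 − cos u)/u² → 1/2 with u = 3y: the limit is 3²/(2·8) = 9/16.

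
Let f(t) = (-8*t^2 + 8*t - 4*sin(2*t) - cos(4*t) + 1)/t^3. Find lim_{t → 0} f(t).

16/3

Substitution gives 0/0 (the numerator vanishes to order 3).
Expand each term to order t^3: the coefficient of t^3 in -4·sin(2t) is 16/3 and in −cos(4t) is 0.
Lower-order terms cancel with the polynomial part, so the numerator is (16/3)·t^3 + o(t^3), and the limit is (16/3)/(1) = 16/3.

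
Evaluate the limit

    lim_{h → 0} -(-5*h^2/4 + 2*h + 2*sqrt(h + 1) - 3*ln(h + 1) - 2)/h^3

7/8

Substitution gives 0/0 (the numerator vanishes to order 3).
Expand each term to order h^3: the coefficient of h^3 in 2·√(1 + h) is 1/8 and in -3·ln(1 + h) is -1.
Lower-order terms cancel with the polynomial part, so the numerator is (-7/8)·h^3 + o(h^3), and the limit is (-7/8)/(-1) = 7/8.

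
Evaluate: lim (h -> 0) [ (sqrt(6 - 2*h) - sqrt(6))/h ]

-√(6)/6

Substitution gives 0/0. Multiply numerator and denominator by the conjugate √(6 - 2h) + √6.
The numerator becomes (6 - 2h) − 6 = -2h, so the expression simplifies to -2/(√(6 - 2h) + √6).
Letting h → 0 gives -2/(2√6) = -√(6)/6.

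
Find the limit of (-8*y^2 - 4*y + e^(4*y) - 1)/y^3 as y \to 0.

Direct substitution gives 0/0.
Apply L'Hôpital: lim (-16*y + 4*e^(4*y) - 4)/(3*y^2), still 0/0.
Apply L'Hôpital: lim (16*e^(4*y) - 16)/(6*y), still 0/0.
After 3 applications of L'Hôpital's rule the quotient is (64*e^(4*y))/(6); substituting y = 0 gives 32/3.

32/3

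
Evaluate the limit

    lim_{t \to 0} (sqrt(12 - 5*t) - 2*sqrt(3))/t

-5*√(3)/12

A 0/0 form; rationalise with √(12 - 5t) + √12. This collapses the numerator to -5t, leaving -5/(√(12 - 5t) + √12) → -5/(2√12) = -5*√(3)/12.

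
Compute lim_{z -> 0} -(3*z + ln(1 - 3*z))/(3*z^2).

Direct substitution gives 0/0.
Apply L'Hôpital: lim (3 - 3/(1 - 3*z))/(-6*z), still 0/0.
After 2 applications of L'Hôpital's rule the quotient is (-9/(1 - 3*z)^2)/(-6); substituting z = 0 gives 3/2.

3/2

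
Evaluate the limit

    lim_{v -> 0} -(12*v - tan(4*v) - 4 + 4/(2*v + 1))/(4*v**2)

Substitution gives 0/0 (the numerator vanishes to order 2).
Expand each term to order v^2: the coefficient of v^2 in 4·1/(1 + 2v) is 16 and in −tan(4v) is 0.
Lower-order terms cancel with the polynomial part, so the numerator is (16)·v^2 + o(v^2), and the limit is (16)/(-4) = -4.

-4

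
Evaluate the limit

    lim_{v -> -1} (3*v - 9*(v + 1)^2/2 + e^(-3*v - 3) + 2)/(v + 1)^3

Direct substitution gives 0/0.
Apply L'Hôpital: lim (-9*v - 3*e^(-3*v - 3) - 6)/(3*(v + 1)^2), still 0/0.
Apply L'Hôpital: lim (9*e^(-3*v - 3) - 9)/(6*v + 6), still 0/0.
After 3 applications of L'Hôpital's rule the quotient is (-27*e^(-3*v - 3))/(6); substituting v = -1 gives -9/2.

-9/2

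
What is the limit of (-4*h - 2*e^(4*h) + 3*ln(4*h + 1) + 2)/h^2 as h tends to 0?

Substitution gives 0/0; apply L'Hôpital's rule 2 times.
After differentiating numerator and denominator 2 times the quotient is (-32*e^(4*h) - 48/(4*h + 1)^2)/(2); at h = 0 this is -40.

-40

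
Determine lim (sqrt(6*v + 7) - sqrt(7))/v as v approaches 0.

3*√(7)/7

A 0/0 form; rationalise with √(7 + 6v) + √7. This collapses the numerator to 6v, leaving 6/(√(7 + 6v) + √7) → 6/(2√7) = 3*√(7)/7.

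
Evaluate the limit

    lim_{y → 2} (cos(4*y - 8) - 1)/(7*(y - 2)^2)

Direct substitution gives 0/0.
Apply L'Hôpital: lim (-4*sin(4*y - 8))/(14*y - 28), still 0/0.
After 2 applications of L'Hôpital's rule the quotient is (-16*cos(4*y - 8))/(14); substituting y = 2 gives -8/7.

-8/7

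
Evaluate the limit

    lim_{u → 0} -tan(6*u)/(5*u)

Substitution gives 0/0.
Since tan(θ)/θ → 1 as θ → 0, tan(6u)/(6u) → 1 and the limit is 6/(-5) = -6/5.

-6/5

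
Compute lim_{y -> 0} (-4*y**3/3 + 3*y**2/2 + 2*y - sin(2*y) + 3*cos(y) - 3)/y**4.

1/8

Substitution gives 0/0; apply L'Hôpital's rule 4 times.
After differentiating numerator and denominator 4 times the quotient is ((3 - 32*sin(y))*cos(y))/(24); at y = 0 this is 1/8.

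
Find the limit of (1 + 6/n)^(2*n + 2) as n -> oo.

Let L be the limit and take ln: ln L = lim (2n + 2)·ln(1 + 6/n) = lim (2n + 2)·(6/n + O(1/n²)) = 12.
Hence L = e^(12).

e^(12)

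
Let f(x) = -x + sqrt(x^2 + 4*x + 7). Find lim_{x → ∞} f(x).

2

An ∞ − ∞ form. Rationalising with the conjugate, the difference becomes (4x + 7) / (√(x^2 + 4*x + 7) + x).
For large x the denominator behaves like 2·x, so the quotient tends to 4/2 = 2.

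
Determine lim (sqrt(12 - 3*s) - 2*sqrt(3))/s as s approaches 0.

-√(3)/4

Substitution gives 0/0. Multiply numerator and denominator by the conjugate √(12 - 3s) + √12.
The numerator becomes (12 - 3s) − 12 = -3s, so the expression simplifies to -3/(√(12 - 3s) + √12).
Letting s → 0 gives -3/(2√12) = -√(3)/4.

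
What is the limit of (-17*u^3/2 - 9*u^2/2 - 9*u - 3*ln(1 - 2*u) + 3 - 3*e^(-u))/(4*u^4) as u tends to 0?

95/32

Substitution gives 0/0 (the numerator vanishes to order 4).
Expand each term to order u^4: the coefficient of u^4 in -3·e^(-u) is -1/8 and in -3·ln(1 - 2u) is 12.
Lower-order terms cancel with the polynomial part, so the numerator is (95/8)·u^4 + o(u^4), and the limit is (95/8)/(4) = 95/32.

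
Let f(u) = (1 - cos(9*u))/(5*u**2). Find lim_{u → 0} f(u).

81/10

Substitution gives 0/0.
Use (1 − cos θ)/θ² → 1/2 with θ = 9u: the limit is 9²/(2·5) = 81/10.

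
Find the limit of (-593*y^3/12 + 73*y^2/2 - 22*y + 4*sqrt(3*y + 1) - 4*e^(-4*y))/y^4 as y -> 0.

-5311/96

Substitution gives 0/0; apply L'Hôpital's rule 4 times.
After differentiating numerator and denominator 4 times the quotient is (-1024*e^(-4*y) - 1215/(4*(3*y + 1)^(7/2)))/(24); at y = 0 this is -5311/96.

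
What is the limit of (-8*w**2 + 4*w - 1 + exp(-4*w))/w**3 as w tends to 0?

-32/3

Direct substitution gives 0/0.
Apply L'Hôpital: lim (-16*w + 4 - 4*e^(-4*w))/(3*w^2), still 0/0.
Apply L'Hôpital: lim (-16 + 16*e^(-4*w))/(6*w), still 0/0.
After 3 applications of L'Hôpital's rule the quotient is (-64*e^(-4*w))/(6); substituting w = 0 gives -32/3.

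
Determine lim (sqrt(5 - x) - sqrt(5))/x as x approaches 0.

-√(5)/10

Substitution gives 0/0. Multiply numerator and denominator by the conjugate √(5 - x) + √5.
The numerator becomes (5 - x) − 5 = -x, so the expression simplifies to -1/(√(5 - x) + √5).
Letting x → 0 gives -1/(2√5) = -√(5)/10.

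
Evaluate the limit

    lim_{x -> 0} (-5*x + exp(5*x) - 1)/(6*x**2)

25/12

Direct substitution gives 0/0.
Apply L'Hôpital: lim (5*e^(5*x) - 5)/(12*x), still 0/0.
After 2 applications of L'Hôpital's rule the quotient is (25*e^(5*x))/(12); substituting x = 0 gives 25/12.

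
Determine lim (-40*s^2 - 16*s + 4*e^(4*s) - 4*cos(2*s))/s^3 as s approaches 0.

Substitution gives 0/0; apply L'Hôpital's rule 3 times.
After differentiating numerator and denominator 3 times the quotient is (256*e^(4*s) - 32*sin(2*s))/(6); at s = 0 this is 128/3.

128/3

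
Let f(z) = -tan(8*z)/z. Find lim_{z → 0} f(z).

-8

Substitution gives 0/0.
Since tan(u)/u → 1 as u → 0, tan(8z)/(8z) → 1 and the limit is 8/(-1) = -8.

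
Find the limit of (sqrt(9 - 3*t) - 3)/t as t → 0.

A 0/0 form; rationalise with √(9 - 3t) + √9. This collapses the numerator to -3t, leaving -3/(√(9 - 3t) + √9) → -3/(2√9) = -1/2.

-1/2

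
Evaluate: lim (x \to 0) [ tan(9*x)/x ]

9

Substitution gives 0/0.
Since tan(u)/u → 1 as u → 0, tan(9x)/(9x) → 1 and the limit is 9.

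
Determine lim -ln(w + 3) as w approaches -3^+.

∞

As w → -3⁺, w + 3 → 0⁺ and ln(w + 3) → −∞.
Multiplying by -1 gives ∞.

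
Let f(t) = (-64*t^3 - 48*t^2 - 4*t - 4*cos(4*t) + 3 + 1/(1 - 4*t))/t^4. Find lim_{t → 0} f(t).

Substitution gives 0/0; apply L'Hôpital's rule 4 times.
After differentiating numerator and denominator 4 times the quotient is (-1024*cos(4*t) - 6144/(4*t - 1)^5)/(24); at t = 0 this is 640/3.

640/3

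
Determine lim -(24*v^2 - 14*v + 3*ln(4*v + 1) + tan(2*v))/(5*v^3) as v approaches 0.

Substitution gives 0/0; apply L'Hôpital's rule 3 times.
After differentiating numerator and denominator 3 times the quotient is (48*tan(2*v)^2/cos(2*v)^2 + 16/cos(2*v)^2 + 384/(4*v + 1)^3)/(-30); at v = 0 this is -40/3.

-40/3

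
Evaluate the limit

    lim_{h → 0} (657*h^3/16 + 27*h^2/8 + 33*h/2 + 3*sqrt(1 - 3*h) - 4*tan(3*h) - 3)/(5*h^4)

-243/128

Substitution gives 0/0; apply L'Hôpital's rule 4 times.
After differentiating numerator and denominator 4 times the quotient is (2592*tan(3*h)/cos(3*h)^2 - 7776*tan(3*h)/cos(3*h)^4 - 3645/(16*(1 - 3*h)^(7/2)))/(120); at h = 0 this is -243/128.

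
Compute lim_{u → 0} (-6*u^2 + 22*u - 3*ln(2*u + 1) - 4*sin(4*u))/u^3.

104/3

Substitution gives 0/0 (the numerator vanishes to order 3).
Expand each term to order u^3: the coefficient of u^3 in -3·ln(1 + 2u) is -8 and in -4·sin(4u) is 128/3.
Lower-order terms cancel with the polynomial part, so the numerator is (104/3)·u^3 + o(u^3), and the limit is (104/3)/(1) = 104/3.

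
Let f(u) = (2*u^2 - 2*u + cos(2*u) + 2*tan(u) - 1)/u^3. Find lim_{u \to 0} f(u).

2/3

Substitution gives 0/0 (the numerator vanishes to order 3).
Expand each term to order u^3: the coefficient of u^3 in 2·tan(u) is 2/3 and in cos(2u) is 0.
Lower-order terms cancel with the polynomial part, so the numerator is (2/3)·u^3 + o(u^3), and the limit is (2/3)/(1) = 2/3.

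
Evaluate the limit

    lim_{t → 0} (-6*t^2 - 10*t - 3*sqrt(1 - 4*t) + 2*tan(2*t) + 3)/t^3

52/3

Substitution gives 0/0; apply L'Hôpital's rule 3 times.
After differentiating numerator and denominator 3 times the quotient is (96*tan(2*t)^2/cos(2*t)^2 + 32/cos(2*t)^2 + 72/(1 - 4*t)^(5/2))/(6); at t = 0 this is 52/3.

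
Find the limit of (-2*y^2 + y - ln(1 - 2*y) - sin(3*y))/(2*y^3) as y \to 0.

43/12

Substitution gives 0/0; apply L'Hôpital's rule 3 times.
After differentiating numerator and denominator 3 times the quotient is (27*cos(3*y) - 16/(2*y - 1)^3)/(12); at y = 0 this is 43/12.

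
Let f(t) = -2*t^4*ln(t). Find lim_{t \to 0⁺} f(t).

This is a 0·(−∞) form. Rewrite as -2·ln(t) / t^(−4) and apply L'Hôpital:
the derivative quotient is -2·(1/t) / (−4·t^(−5)) = (2/4)·t^4 → 0.

0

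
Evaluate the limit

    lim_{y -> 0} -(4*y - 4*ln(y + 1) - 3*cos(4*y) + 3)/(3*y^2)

Substitution gives 0/0; apply L'Hôpital's rule 2 times.
After differentiating numerator and denominator 2 times the quotient is (48*cos(4*y) + 4/(y + 1)^2)/(-6); at y = 0 this is -26/3.

-26/3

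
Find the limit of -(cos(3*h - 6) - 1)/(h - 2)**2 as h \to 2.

Direct substitution gives 0/0.
Apply L'Hôpital: lim (-3*sin(3*h - 6))/(4 - 2*h), still 0/0.
After 2 applications of L'Hôpital's rule the quotient is (-9*cos(3*h - 6))/(-2); substituting h = 2 gives 9/2.

9/2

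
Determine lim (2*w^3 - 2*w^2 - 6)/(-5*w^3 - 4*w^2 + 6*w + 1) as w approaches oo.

Numerator and denominator both have degree 3.
Dividing every term by w^3, all lower-order terms vanish and the limit is the ratio of leading coefficients, 2/(-5) = -2/5.

-2/5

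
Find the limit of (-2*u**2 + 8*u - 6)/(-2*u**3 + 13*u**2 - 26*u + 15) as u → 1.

-2/3

Direct substitution gives 0/0, so factor. Both numerator and denominator have (u - 1) as a factor.
After cancelling, the expression reduces to (6 - 2*u)/(-2*u^2 + 11*u - 15).
Substituting u = 1 gives -2/3.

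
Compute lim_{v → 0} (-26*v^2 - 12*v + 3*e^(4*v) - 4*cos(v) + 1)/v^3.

32

Substitution gives 0/0; apply L'Hôpital's rule 3 times.
After differentiating numerator and denominator 3 times the quotient is (192*e^(4*v) - 4*sin(v))/(6); at v = 0 this is 32.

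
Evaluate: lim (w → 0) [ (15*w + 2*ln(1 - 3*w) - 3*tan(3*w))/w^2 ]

-9

Substitution gives 0/0; apply L'Hôpital's rule 2 times.
After differentiating numerator and denominator 2 times the quotient is (-54*tan(3*w)/cos(3*w)^2 - 18/(3*w - 1)^2)/(2); at w = 0 this is -9.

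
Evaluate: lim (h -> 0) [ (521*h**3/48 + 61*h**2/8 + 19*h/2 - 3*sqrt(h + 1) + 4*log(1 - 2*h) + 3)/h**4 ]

Substitution gives 0/0; apply L'Hôpital's rule 4 times.
After differentiating numerator and denominator 4 times the quotient is (-384/(2*h - 1)^4 + 45/(16*(h + 1)^(7/2)))/(24); at h = 0 this is -2033/128.

-2033/128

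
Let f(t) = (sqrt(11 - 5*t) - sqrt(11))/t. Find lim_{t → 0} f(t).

A 0/0 form; rationalise with √(11 - 5t) + √11. This collapses the numerator to -5t, leaving -5/(√(11 - 5t) + √11) → -5/(2√11) = -5*√(11)/22.

-5*√(11)/22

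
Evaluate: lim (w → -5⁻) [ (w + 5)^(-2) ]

As w → -5⁻, (w + 5) → 0⁻, so (w + 5)^2 → 0⁺ and 1/(w + 5)^2 → ∞.

∞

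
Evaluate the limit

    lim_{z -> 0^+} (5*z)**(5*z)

1

Base → 0⁺ and exponent → 0⁺: a 0^0 form.
Take logs: 5z·ln(5z). This is 0·(−∞); rewriting as ln(5z)/(1/(5z)) and applying L'Hôpital gives 0.
Hence the limit is e^0 = 1.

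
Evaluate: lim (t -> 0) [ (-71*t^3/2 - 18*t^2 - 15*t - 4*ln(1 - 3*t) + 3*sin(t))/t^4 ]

81

Substitution gives 0/0; apply L'Hôpital's rule 4 times.
After differentiating numerator and denominator 4 times the quotient is (3*sin(t) + 1944/(3*t - 1)^4)/(24); at t = 0 this is 81.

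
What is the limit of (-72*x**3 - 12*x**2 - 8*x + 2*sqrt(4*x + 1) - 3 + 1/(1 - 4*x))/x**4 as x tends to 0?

Substitution gives 0/0; apply L'Hôpital's rule 4 times.
After differentiating numerator and denominator 4 times the quotient is (-480/(4*x + 1)^(7/2) - 6144/(4*x - 1)^5)/(24); at x = 0 this is 236.

236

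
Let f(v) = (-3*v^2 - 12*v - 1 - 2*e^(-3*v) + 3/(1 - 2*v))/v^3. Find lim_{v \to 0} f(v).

33

Substitution gives 0/0 (the numerator vanishes to order 3).
Expand each term to order v^3: the coefficient of v^3 in 3·1/(1 - 2v) is 24 and in -2·e^(-3v) is 9.
Lower-order terms cancel with the polynomial part, so the numerator is (33)·v^3 + o(v^3), and the limit is (33)/(1) = 33.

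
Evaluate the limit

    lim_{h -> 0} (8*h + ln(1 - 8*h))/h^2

Direct substitution gives 0/0.
Apply L'Hôpital: lim (8 - 8/(1 - 8*h))/(2*h), still 0/0.
After 2 applications of L'Hôpital's rule the quotient is (-64/(1 - 8*h)^2)/(2); substituting h = 0 gives -32.

-32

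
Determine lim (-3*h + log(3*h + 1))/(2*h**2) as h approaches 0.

-9/4

Direct substitution gives 0/0.
Apply L'Hôpital: lim (-3 + 3/(3*h + 1))/(4*h), still 0/0.
After 2 applications of L'Hôpital's rule the quotient is (-9/(3*h + 1)^2)/(4); substituting h = 0 gives -9/4.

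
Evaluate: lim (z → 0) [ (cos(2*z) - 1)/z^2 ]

Direct substitution gives 0/0.
Apply L'Hôpital: lim (-2*sin(2*z))/(2*z), still 0/0.
After 2 applications of L'Hôpital's rule the quotient is (-4*cos(2*z))/(2); substituting z = 0 gives -2.

-2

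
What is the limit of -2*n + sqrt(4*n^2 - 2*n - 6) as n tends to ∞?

An ∞ − ∞ form. Rationalising with the conjugate, the difference becomes (-2n - 6) / (√(4*n^2 - 2*n - 6) + 2n).
For large n the denominator behaves like 2·2n, so the quotient tends to -2/4 = -1/2.

-1/2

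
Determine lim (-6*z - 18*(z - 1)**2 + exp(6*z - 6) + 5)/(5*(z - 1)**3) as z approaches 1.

36/5

Direct substitution gives 0/0.
Apply L'Hôpital: lim (-36*z + 6*e^(6*z - 6) + 30)/(15*(z - 1)^2), still 0/0.
Apply L'Hôpital: lim (36*e^(6*z - 6) - 36)/(30*z - 30), still 0/0.
After 3 applications of L'Hôpital's rule the quotient is (216*e^(6*z - 6))/(30); substituting z = 1 gives 36/5.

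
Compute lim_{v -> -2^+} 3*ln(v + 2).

-∞

As v → -2⁺, v + 2 → 0⁺ and ln(v + 2) → −∞.
Multiplying by 3 gives -∞.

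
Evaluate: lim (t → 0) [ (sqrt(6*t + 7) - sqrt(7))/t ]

A 0/0 form; rationalise with √(7 + 6t) + √7. This collapses the numerator to 6t, leaving 6/(√(7 + 6t) + √7) → 6/(2√7) = 3*√(7)/7.

3*√(7)/7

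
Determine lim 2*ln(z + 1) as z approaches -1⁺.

-∞

As z → -1⁺, z + 1 → 0⁺ and ln(z + 1) → −∞.
Multiplying by 2 gives -∞.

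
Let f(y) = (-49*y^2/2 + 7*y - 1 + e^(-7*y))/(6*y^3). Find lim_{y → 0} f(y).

-343/36

Direct substitution gives 0/0.
Apply L'Hôpital: lim (-49*y + 7 - 7*e^(-7*y))/(18*y^2), still 0/0.
Apply L'Hôpital: lim (-49 + 49*e^(-7*y))/(36*y), still 0/0.
After 3 applications of L'Hôpital's rule the quotient is (-343*e^(-7*y))/(36); substituting y = 0 gives -343/36.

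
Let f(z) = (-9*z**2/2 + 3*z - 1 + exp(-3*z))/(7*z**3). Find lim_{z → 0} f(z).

Direct substitution gives 0/0.
Apply L'Hôpital: lim (-9*z + 3 - 3*e^(-3*z))/(21*z^2), still 0/0.
Apply L'Hôpital: lim (-9 + 9*e^(-3*z))/(42*z), still 0/0.
After 3 applications of L'Hôpital's rule the quotient is (-27*e^(-3*z))/(42); substituting z = 0 gives -9/14.

-9/14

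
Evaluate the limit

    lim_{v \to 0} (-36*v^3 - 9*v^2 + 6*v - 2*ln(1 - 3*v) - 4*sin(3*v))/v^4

Substitution gives 0/0 (the numerator vanishes to order 4).
Expand each term to order v^4: the coefficient of v^4 in -2·ln(1 - 3v) is 81/2 and in -4·sin(3v) is 0.
Lower-order terms cancel with the polynomial part, so the numerator is (81/2)·v^4 + o(v^4), and the limit is (81/2)/(1) = 81/2.

81/2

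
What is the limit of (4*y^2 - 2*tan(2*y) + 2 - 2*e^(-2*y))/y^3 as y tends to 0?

Substitution gives 0/0; apply L'Hôpital's rule 3 times.
After differentiating numerator and denominator 3 times the quotient is (-96*tan(2*y)^4 - 128*tan(2*y)^2 - 32 + 16*e^(-2*y))/(6); at y = 0 this is -8/3.

-8/3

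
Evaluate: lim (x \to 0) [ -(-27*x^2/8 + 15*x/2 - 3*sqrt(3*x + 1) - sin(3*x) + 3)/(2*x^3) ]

Substitution gives 0/0 (the numerator vanishes to order 3).
Expand each term to order x^3: the coefficient of x^3 in -3·√(1 + 3x) is -81/16 and in −sin(3x) is 9/2.
Lower-order terms cancel with the polynomial part, so the numerator is (-9/16)·x^3 + o(x^3), and the limit is (-9/16)/(-2) = 9/32.

9/32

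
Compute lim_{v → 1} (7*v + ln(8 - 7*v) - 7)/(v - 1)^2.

Direct substitution gives 0/0.
Apply L'Hôpital: lim (7 - 7/(8 - 7*v))/(2*v - 2), still 0/0.
After 2 applications of L'Hôpital's rule the quotient is (-49/(8 - 7*v)^2)/(2); substituting v = 1 gives -49/2.

-49/2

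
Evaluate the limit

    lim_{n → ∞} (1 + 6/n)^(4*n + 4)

e^(24)

Write it as [(1 + 6/n)^n]^(4) · (1 + 6/n)^(4). The bracketed term tends to e^(6) and the second factor to 1, so the limit is e^(24).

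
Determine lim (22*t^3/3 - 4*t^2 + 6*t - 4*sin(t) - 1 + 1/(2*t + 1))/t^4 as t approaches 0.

16

Substitution gives 0/0 (the numerator vanishes to order 4).
Expand each term to order t^4: the coefficient of t^4 in 1/(1 + 2t) is 16 and in -4·sin(t) is 0.
Lower-order terms cancel with the polynomial part, so the numerator is (16)·t^4 + o(t^4), and the limit is (16)/(1) = 16.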